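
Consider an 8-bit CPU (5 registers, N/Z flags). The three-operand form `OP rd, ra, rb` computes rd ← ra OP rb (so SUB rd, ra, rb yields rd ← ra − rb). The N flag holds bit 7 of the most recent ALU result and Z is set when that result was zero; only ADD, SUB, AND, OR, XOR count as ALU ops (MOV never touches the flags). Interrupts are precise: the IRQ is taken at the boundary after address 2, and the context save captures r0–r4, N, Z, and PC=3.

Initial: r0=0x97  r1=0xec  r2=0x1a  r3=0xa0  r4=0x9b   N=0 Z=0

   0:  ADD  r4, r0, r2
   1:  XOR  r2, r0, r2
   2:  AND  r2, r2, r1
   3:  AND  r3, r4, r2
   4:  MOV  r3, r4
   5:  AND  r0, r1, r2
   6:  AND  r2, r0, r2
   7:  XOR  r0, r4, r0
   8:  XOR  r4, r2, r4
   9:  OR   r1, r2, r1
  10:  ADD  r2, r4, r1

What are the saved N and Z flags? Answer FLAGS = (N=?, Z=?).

after  0: r0=0x97 r1=0xec r2=0x1a r3=0xa0 r4=0xb1  N=1 Z=0
after  1: r0=0x97 r1=0xec r2=0x8d r3=0xa0 r4=0xb1  N=1 Z=0
after  2: r0=0x97 r1=0xec r2=0x8c r3=0xa0 r4=0xb1  N=1 Z=0
-- IRQ taken; context saved, return-PC = 3 --

FLAGS = (N=1, Z=0)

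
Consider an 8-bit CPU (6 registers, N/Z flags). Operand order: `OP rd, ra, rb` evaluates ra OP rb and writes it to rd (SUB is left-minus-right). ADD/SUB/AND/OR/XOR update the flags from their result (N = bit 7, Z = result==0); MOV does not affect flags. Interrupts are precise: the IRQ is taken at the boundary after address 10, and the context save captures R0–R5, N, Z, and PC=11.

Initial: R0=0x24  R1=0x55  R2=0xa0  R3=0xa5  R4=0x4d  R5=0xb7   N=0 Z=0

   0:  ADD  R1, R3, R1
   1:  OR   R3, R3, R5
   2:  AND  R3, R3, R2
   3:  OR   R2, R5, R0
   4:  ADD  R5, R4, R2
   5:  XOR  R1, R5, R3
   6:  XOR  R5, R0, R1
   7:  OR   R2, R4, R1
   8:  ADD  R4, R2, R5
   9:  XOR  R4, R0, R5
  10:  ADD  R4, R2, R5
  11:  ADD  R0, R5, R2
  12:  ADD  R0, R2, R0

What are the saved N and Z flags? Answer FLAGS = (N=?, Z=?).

FLAGS = (N=0, Z=0)

after  0: R0=0x24 R1=0xfa R2=0xa0 R3=0xa5 R4=0x4d R5=0xb7  N=1 Z=0
after  1: R0=0x24 R1=0xfa R2=0xa0 R3=0xb7 R4=0x4d R5=0xb7  N=1 Z=0
after  2: R0=0x24 R1=0xfa R2=0xa0 R3=0xa0 R4=0x4d R5=0xb7  N=1 Z=0
after  3: R0=0x24 R1=0xfa R2=0xb7 R3=0xa0 R4=0x4d R5=0xb7  N=1 Z=0
after  4: R0=0x24 R1=0xfa R2=0xb7 R3=0xa0 R4=0x4d R5=0x04  N=0 Z=0
after  5: R0=0x24 R1=0xa4 R2=0xb7 R3=0xa0 R4=0x4d R5=0x04  N=1 Z=0
after  6: R0=0x24 R1=0xa4 R2=0xb7 R3=0xa0 R4=0x4d R5=0x80  N=1 Z=0
after  7: R0=0x24 R1=0xa4 R2=0xed R3=0xa0 R4=0x4d R5=0x80  N=1 Z=0
after  8: R0=0x24 R1=0xa4 R2=0xed R3=0xa0 R4=0x6d R5=0x80  N=0 Z=0
after  9: R0=0x24 R1=0xa4 R2=0xed R3=0xa0 R4=0xa4 R5=0x80  N=1 Z=0
after 10: R0=0x24 R1=0xa4 R2=0xed R3=0xa0 R4=0x6d R5=0x80  N=0 Z=0
-- IRQ taken; context saved, return-PC = 11 --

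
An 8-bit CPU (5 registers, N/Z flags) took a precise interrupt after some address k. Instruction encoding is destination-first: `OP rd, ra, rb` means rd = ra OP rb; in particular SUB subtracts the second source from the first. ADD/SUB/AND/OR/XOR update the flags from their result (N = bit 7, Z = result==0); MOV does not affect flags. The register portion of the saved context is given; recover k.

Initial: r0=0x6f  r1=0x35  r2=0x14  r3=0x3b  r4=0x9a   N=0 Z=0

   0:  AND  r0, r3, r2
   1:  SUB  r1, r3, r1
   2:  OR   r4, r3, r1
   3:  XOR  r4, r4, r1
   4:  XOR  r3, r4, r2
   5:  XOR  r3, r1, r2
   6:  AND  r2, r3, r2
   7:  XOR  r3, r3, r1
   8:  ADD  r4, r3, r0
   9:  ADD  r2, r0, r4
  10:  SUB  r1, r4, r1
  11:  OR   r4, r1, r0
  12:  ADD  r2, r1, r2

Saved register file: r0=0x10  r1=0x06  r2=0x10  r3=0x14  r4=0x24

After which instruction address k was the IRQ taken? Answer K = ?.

after  0: r0=0x10 r1=0x35 r2=0x14 r3=0x3b r4=0x9a  N=0 Z=0
after  1: r0=0x10 r1=0x06 r2=0x14 r3=0x3b r4=0x9a  N=0 Z=0
after  2: r0=0x10 r1=0x06 r2=0x14 r3=0x3b r4=0x3f  N=0 Z=0
after  3: r0=0x10 r1=0x06 r2=0x14 r3=0x3b r4=0x39  N=0 Z=0
after  4: r0=0x10 r1=0x06 r2=0x14 r3=0x2d r4=0x39  N=0 Z=0
after  5: r0=0x10 r1=0x06 r2=0x14 r3=0x12 r4=0x39  N=0 Z=0
after  6: r0=0x10 r1=0x06 r2=0x10 r3=0x12 r4=0x39  N=0 Z=0
after  7: r0=0x10 r1=0x06 r2=0x10 r3=0x14 r4=0x39  N=0 Z=0
after  8: r0=0x10 r1=0x06 r2=0x10 r3=0x14 r4=0x24  N=0 Z=0
-- IRQ taken; context saved, return-PC = 9 --

K = 8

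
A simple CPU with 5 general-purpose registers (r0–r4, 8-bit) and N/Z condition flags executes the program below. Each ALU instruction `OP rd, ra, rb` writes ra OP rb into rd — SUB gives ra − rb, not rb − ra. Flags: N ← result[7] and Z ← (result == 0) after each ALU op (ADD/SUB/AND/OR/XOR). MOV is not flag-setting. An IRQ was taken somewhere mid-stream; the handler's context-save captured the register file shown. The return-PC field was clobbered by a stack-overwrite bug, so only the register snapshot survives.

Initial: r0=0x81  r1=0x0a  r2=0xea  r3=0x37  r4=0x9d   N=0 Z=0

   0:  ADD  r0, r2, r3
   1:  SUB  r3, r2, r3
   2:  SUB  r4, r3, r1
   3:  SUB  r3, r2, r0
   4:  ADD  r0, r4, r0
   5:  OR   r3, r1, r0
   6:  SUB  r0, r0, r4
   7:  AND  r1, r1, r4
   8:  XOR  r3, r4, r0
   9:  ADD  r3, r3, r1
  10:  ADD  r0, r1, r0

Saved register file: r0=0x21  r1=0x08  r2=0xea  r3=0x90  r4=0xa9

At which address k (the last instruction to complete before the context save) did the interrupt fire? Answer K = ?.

after  0: r0=0x21 r1=0x0a r2=0xea r3=0x37 r4=0x9d  N=0 Z=0
after  1: r0=0x21 r1=0x0a r2=0xea r3=0xb3 r4=0x9d  N=1 Z=0
after  2: r0=0x21 r1=0x0a r2=0xea r3=0xb3 r4=0xa9  N=1 Z=0
after  3: r0=0x21 r1=0x0a r2=0xea r3=0xc9 r4=0xa9  N=1 Z=0
after  4: r0=0xca r1=0x0a r2=0xea r3=0xc9 r4=0xa9  N=1 Z=0
after  5: r0=0xca r1=0x0a r2=0xea r3=0xca r4=0xa9  N=1 Z=0
after  6: r0=0x21 r1=0x0a r2=0xea r3=0xca r4=0xa9  N=0 Z=0
after  7: r0=0x21 r1=0x08 r2=0xea r3=0xca r4=0xa9  N=0 Z=0
after  8: r0=0x21 r1=0x08 r2=0xea r3=0x88 r4=0xa9  N=1 Z=0
after  9: r0=0x21 r1=0x08 r2=0xea r3=0x90 r4=0xa9  N=1 Z=0
-- IRQ taken; context saved, return-PC = 10 --

K = 9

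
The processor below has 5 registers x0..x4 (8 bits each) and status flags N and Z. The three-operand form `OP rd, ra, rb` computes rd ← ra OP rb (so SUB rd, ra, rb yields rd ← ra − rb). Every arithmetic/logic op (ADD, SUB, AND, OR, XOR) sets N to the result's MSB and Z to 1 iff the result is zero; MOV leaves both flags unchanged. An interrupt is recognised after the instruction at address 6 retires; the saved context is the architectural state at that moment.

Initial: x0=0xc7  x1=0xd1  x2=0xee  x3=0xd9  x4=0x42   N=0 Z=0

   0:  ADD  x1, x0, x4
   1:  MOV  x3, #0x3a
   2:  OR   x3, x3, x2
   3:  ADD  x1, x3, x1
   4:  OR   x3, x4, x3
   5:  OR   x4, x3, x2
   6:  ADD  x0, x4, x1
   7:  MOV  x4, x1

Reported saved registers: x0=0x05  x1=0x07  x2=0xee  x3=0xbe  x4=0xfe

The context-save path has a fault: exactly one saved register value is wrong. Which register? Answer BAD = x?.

BAD = x3

after  0: x0=0xc7 x1=0x09 x2=0xee x3=0xd9 x4=0x42  N=0 Z=0
after  1: x0=0xc7 x1=0x09 x2=0xee x3=0x3a x4=0x42  N=0 Z=0
after  2: x0=0xc7 x1=0x09 x2=0xee x3=0xfe x4=0x42  N=1 Z=0
after  3: x0=0xc7 x1=0x07 x2=0xee x3=0xfe x4=0x42  N=0 Z=0
after  4: x0=0xc7 x1=0x07 x2=0xee x3=0xfe x4=0x42  N=1 Z=0
after  5: x0=0xc7 x1=0x07 x2=0xee x3=0xfe x4=0xfe  N=1 Z=0
after  6: x0=0x05 x1=0x07 x2=0xee x3=0xfe x4=0xfe  N=0 Z=0
-- IRQ taken; context saved, return-PC = 7 --
mismatch: x3: reported 0xbe vs actual 0xfe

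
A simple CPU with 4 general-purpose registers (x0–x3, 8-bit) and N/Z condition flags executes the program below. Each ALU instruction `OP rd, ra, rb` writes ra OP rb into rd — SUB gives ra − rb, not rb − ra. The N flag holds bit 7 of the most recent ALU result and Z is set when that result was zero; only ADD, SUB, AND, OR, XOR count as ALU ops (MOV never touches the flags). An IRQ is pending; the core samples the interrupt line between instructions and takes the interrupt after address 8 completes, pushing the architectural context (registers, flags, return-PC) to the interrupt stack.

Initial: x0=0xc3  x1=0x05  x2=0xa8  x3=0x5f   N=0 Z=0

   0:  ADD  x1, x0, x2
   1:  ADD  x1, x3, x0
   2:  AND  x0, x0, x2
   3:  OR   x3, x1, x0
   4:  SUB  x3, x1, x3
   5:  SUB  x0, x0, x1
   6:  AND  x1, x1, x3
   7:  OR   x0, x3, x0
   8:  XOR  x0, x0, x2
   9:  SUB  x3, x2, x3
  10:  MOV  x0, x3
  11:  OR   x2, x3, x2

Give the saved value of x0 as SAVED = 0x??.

after  0: x0=0xc3 x1=0x6b x2=0xa8 x3=0x5f  N=0 Z=0
after  1: x0=0xc3 x1=0x22 x2=0xa8 x3=0x5f  N=0 Z=0
after  2: x0=0x80 x1=0x22 x2=0xa8 x3=0x5f  N=1 Z=0
after  3: x0=0x80 x1=0x22 x2=0xa8 x3=0xa2  N=1 Z=0
after  4: x0=0x80 x1=0x22 x2=0xa8 x3=0x80  N=1 Z=0
after  5: x0=0x5e x1=0x22 x2=0xa8 x3=0x80  N=0 Z=0
after  6: x0=0x5e x1=0x00 x2=0xa8 x3=0x80  N=0 Z=1
after  7: x0=0xde x1=0x00 x2=0xa8 x3=0x80  N=1 Z=0
after  8: x0=0x76 x1=0x00 x2=0xa8 x3=0x80  N=0 Z=0
-- IRQ taken; context saved, return-PC = 9 --

SAVED = 0x76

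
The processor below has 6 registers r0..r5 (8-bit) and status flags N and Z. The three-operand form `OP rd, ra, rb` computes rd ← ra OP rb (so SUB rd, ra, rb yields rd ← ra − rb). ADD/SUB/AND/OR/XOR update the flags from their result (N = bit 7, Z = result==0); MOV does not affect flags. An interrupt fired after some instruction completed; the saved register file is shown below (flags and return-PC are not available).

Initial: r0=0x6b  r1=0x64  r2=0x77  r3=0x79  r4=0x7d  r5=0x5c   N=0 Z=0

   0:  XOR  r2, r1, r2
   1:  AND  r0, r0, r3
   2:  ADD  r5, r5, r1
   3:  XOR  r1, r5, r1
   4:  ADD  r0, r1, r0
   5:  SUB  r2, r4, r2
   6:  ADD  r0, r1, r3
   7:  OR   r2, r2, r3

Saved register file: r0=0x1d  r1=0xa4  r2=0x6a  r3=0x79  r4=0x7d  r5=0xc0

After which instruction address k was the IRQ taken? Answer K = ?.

after  0: r0=0x6b r1=0x64 r2=0x13 r3=0x79 r4=0x7d r5=0x5c  N=0 Z=0
after  1: r0=0x69 r1=0x64 r2=0x13 r3=0x79 r4=0x7d r5=0x5c  N=0 Z=0
after  2: r0=0x69 r1=0x64 r2=0x13 r3=0x79 r4=0x7d r5=0xc0  N=1 Z=0
after  3: r0=0x69 r1=0xa4 r2=0x13 r3=0x79 r4=0x7d r5=0xc0  N=1 Z=0
after  4: r0=0x0d r1=0xa4 r2=0x13 r3=0x79 r4=0x7d r5=0xc0  N=0 Z=0
after  5: r0=0x0d r1=0xa4 r2=0x6a r3=0x79 r4=0x7d r5=0xc0  N=0 Z=0
after  6: r0=0x1d r1=0xa4 r2=0x6a r3=0x79 r4=0x7d r5=0xc0  N=0 Z=0
-- IRQ taken; context saved, return-PC = 7 --

K = 6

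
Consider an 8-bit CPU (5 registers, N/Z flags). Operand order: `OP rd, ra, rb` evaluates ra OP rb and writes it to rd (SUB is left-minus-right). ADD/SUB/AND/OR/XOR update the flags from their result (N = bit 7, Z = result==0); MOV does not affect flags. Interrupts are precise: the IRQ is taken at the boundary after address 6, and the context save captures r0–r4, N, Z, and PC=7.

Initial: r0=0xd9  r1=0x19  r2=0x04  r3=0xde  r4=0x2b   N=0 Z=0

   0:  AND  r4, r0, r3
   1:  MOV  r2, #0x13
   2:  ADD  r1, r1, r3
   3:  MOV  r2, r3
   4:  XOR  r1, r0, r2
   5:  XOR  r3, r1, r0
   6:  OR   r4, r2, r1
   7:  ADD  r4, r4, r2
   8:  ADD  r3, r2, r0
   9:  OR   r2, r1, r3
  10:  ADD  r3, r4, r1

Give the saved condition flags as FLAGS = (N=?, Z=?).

FLAGS = (N=1, Z=0)

after  0: r0=0xd9 r1=0x19 r2=0x04 r3=0xde r4=0xd8  N=1 Z=0
after  1: r0=0xd9 r1=0x19 r2=0x13 r3=0xde r4=0xd8  N=1 Z=0
after  2: r0=0xd9 r1=0xf7 r2=0x13 r3=0xde r4=0xd8  N=1 Z=0
after  3: r0=0xd9 r1=0xf7 r2=0xde r3=0xde r4=0xd8  N=1 Z=0
after  4: r0=0xd9 r1=0x07 r2=0xde r3=0xde r4=0xd8  N=0 Z=0
after  5: r0=0xd9 r1=0x07 r2=0xde r3=0xde r4=0xd8  N=1 Z=0
after  6: r0=0xd9 r1=0x07 r2=0xde r3=0xde r4=0xdf  N=1 Z=0
-- IRQ taken; context saved, return-PC = 7 --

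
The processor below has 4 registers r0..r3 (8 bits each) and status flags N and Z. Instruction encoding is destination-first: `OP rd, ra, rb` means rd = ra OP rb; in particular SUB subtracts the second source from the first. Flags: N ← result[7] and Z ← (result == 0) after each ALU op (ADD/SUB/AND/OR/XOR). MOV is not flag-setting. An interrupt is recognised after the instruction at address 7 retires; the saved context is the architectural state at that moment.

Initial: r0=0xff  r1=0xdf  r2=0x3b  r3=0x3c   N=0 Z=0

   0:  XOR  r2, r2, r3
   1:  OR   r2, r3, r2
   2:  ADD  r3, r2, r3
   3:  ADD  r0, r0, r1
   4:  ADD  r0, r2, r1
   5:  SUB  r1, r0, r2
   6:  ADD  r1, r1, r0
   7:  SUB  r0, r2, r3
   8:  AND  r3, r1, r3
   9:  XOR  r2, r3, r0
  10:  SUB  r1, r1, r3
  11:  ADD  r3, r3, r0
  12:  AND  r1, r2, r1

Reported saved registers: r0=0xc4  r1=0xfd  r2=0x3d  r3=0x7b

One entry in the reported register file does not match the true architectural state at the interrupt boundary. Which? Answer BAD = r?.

BAD = r2

after  0: r0=0xff r1=0xdf r2=0x07 r3=0x3c  N=0 Z=0
after  1: r0=0xff r1=0xdf r2=0x3f r3=0x3c  N=0 Z=0
after  2: r0=0xff r1=0xdf r2=0x3f r3=0x7b  N=0 Z=0
after  3: r0=0xde r1=0xdf r2=0x3f r3=0x7b  N=1 Z=0
after  4: r0=0x1e r1=0xdf r2=0x3f r3=0x7b  N=0 Z=0
after  5: r0=0x1e r1=0xdf r2=0x3f r3=0x7b  N=1 Z=0
after  6: r0=0x1e r1=0xfd r2=0x3f r3=0x7b  N=1 Z=0
after  7: r0=0xc4 r1=0xfd r2=0x3f r3=0x7b  N=1 Z=0
-- IRQ taken; context saved, return-PC = 8 --
mismatch: r2: reported 0x3d vs actual 0x3f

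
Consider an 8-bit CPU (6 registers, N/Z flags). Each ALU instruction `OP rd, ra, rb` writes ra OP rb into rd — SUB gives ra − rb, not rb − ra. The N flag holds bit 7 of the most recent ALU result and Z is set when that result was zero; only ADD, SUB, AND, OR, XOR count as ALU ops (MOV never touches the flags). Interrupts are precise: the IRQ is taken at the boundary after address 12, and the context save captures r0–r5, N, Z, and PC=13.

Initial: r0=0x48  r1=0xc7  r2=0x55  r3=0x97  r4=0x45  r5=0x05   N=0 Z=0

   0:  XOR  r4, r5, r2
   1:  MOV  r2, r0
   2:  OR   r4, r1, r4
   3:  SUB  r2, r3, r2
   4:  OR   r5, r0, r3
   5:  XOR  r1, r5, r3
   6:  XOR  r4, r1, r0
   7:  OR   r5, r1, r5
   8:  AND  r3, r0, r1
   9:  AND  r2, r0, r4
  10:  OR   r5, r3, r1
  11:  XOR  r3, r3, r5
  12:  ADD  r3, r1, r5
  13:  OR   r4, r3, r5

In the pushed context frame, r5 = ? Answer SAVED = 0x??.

SAVED = 0x48

after  0: r0=0x48 r1=0xc7 r2=0x55 r3=0x97 r4=0x50 r5=0x05  N=0 Z=0
after  1: r0=0x48 r1=0xc7 r2=0x48 r3=0x97 r4=0x50 r5=0x05  N=0 Z=0
after  2: r0=0x48 r1=0xc7 r2=0x48 r3=0x97 r4=0xd7 r5=0x05  N=1 Z=0
after  3: r0=0x48 r1=0xc7 r2=0x4f r3=0x97 r4=0xd7 r5=0x05  N=0 Z=0
after  4: r0=0x48 r1=0xc7 r2=0x4f r3=0x97 r4=0xd7 r5=0xdf  N=1 Z=0
after  5: r0=0x48 r1=0x48 r2=0x4f r3=0x97 r4=0xd7 r5=0xdf  N=0 Z=0
after  6: r0=0x48 r1=0x48 r2=0x4f r3=0x97 r4=0x00 r5=0xdf  N=0 Z=1
after  7: r0=0x48 r1=0x48 r2=0x4f r3=0x97 r4=0x00 r5=0xdf  N=1 Z=0
after  8: r0=0x48 r1=0x48 r2=0x4f r3=0x48 r4=0x00 r5=0xdf  N=0 Z=0
after  9: r0=0x48 r1=0x48 r2=0x00 r3=0x48 r4=0x00 r5=0xdf  N=0 Z=1
after 10: r0=0x48 r1=0x48 r2=0x00 r3=0x48 r4=0x00 r5=0x48  N=0 Z=0
after 11: r0=0x48 r1=0x48 r2=0x00 r3=0x00 r4=0x00 r5=0x48  N=0 Z=1
after 12: r0=0x48 r1=0x48 r2=0x00 r3=0x90 r4=0x00 r5=0x48  N=1 Z=0
-- IRQ taken; context saved, return-PC = 13 --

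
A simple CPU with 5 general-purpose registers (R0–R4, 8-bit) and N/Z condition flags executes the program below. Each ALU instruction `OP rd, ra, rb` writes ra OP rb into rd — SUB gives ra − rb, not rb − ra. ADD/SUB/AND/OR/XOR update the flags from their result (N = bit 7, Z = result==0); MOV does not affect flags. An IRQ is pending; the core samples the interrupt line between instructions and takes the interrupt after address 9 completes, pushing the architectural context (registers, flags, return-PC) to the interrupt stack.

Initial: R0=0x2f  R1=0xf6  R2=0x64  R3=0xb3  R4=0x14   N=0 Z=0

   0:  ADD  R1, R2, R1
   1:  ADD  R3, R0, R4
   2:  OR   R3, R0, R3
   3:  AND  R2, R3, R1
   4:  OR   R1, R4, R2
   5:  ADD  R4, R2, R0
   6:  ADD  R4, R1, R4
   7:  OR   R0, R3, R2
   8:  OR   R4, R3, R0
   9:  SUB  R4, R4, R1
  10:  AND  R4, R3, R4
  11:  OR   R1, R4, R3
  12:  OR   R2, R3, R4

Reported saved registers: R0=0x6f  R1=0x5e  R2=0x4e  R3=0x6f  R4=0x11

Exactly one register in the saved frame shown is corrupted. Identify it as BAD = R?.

after  0: R0=0x2f R1=0x5a R2=0x64 R3=0xb3 R4=0x14  N=0 Z=0
after  1: R0=0x2f R1=0x5a R2=0x64 R3=0x43 R4=0x14  N=0 Z=0
after  2: R0=0x2f R1=0x5a R2=0x64 R3=0x6f R4=0x14  N=0 Z=0
after  3: R0=0x2f R1=0x5a R2=0x4a R3=0x6f R4=0x14  N=0 Z=0
after  4: R0=0x2f R1=0x5e R2=0x4a R3=0x6f R4=0x14  N=0 Z=0
after  5: R0=0x2f R1=0x5e R2=0x4a R3=0x6f R4=0x79  N=0 Z=0
after  6: R0=0x2f R1=0x5e R2=0x4a R3=0x6f R4=0xd7  N=1 Z=0
after  7: R0=0x6f R1=0x5e R2=0x4a R3=0x6f R4=0xd7  N=0 Z=0
after  8: R0=0x6f R1=0x5e R2=0x4a R3=0x6f R4=0x6f  N=0 Z=0
after  9: R0=0x6f R1=0x5e R2=0x4a R3=0x6f R4=0x11  N=0 Z=0
-- IRQ taken; context saved, return-PC = 10 --
mismatch: R2: reported 0x4e vs actual 0x4a

BAD = R2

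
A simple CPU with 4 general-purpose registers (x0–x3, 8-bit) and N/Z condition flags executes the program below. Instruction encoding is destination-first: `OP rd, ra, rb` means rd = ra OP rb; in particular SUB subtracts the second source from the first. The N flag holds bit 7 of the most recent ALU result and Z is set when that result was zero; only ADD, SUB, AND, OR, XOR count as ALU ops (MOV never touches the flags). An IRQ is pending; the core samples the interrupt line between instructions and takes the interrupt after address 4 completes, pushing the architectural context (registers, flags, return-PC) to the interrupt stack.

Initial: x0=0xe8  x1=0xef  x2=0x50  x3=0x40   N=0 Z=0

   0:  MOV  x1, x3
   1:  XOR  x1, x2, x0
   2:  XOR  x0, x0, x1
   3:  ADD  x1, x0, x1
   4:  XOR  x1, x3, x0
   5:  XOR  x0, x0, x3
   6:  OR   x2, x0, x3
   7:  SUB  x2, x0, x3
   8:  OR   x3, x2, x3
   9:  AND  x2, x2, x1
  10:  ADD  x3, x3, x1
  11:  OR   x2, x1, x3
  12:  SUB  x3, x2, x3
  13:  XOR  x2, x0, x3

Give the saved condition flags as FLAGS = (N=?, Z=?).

FLAGS = (N=0, Z=0)

after  0: x0=0xe8 x1=0x40 x2=0x50 x3=0x40  N=0 Z=0
after  1: x0=0xe8 x1=0xb8 x2=0x50 x3=0x40  N=1 Z=0
after  2: x0=0x50 x1=0xb8 x2=0x50 x3=0x40  N=0 Z=0
after  3: x0=0x50 x1=0x08 x2=0x50 x3=0x40  N=0 Z=0
after  4: x0=0x50 x1=0x10 x2=0x50 x3=0x40  N=0 Z=0
-- IRQ taken; context saved, return-PC = 5 --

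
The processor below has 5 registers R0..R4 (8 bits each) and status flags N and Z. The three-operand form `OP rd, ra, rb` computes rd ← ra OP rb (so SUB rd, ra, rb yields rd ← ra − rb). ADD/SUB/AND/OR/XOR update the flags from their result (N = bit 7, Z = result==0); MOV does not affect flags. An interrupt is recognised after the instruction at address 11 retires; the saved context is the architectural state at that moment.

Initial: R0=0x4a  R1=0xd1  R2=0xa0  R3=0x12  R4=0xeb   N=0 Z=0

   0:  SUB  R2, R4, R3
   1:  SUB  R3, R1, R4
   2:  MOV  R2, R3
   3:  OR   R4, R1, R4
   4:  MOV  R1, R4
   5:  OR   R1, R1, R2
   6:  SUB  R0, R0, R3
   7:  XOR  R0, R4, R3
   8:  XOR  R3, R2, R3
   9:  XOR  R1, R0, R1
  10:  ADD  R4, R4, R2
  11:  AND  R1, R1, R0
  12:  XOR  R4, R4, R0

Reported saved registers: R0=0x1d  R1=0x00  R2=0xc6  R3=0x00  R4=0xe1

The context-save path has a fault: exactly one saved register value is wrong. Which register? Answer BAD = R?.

after  0: R0=0x4a R1=0xd1 R2=0xd9 R3=0x12 R4=0xeb  N=1 Z=0
after  1: R0=0x4a R1=0xd1 R2=0xd9 R3=0xe6 R4=0xeb  N=1 Z=0
after  2: R0=0x4a R1=0xd1 R2=0xe6 R3=0xe6 R4=0xeb  N=1 Z=0
after  3: R0=0x4a R1=0xd1 R2=0xe6 R3=0xe6 R4=0xfb  N=1 Z=0
after  4: R0=0x4a R1=0xfb R2=0xe6 R3=0xe6 R4=0xfb  N=1 Z=0
after  5: R0=0x4a R1=0xff R2=0xe6 R3=0xe6 R4=0xfb  N=1 Z=0
after  6: R0=0x64 R1=0xff R2=0xe6 R3=0xe6 R4=0xfb  N=0 Z=0
after  7: R0=0x1d R1=0xff R2=0xe6 R3=0xe6 R4=0xfb  N=0 Z=0
after  8: R0=0x1d R1=0xff R2=0xe6 R3=0x00 R4=0xfb  N=0 Z=1
after  9: R0=0x1d R1=0xe2 R2=0xe6 R3=0x00 R4=0xfb  N=1 Z=0
after 10: R0=0x1d R1=0xe2 R2=0xe6 R3=0x00 R4=0xe1  N=1 Z=0
after 11: R0=0x1d R1=0x00 R2=0xe6 R3=0x00 R4=0xe1  N=0 Z=1
-- IRQ taken; context saved, return-PC = 12 --
mismatch: R2: reported 0xc6 vs actual 0xe6

BAD = R2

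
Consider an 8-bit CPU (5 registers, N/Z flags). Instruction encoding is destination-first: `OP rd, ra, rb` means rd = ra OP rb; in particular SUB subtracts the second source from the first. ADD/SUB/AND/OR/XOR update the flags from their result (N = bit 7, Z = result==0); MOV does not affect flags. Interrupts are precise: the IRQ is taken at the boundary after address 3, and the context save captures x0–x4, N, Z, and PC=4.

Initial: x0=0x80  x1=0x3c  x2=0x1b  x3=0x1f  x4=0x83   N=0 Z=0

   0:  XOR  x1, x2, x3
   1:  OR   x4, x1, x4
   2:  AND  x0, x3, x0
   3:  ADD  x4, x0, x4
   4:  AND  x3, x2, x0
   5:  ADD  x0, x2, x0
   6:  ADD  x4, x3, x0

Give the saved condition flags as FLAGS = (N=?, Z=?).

FLAGS = (N=1, Z=0)

after  0: x0=0x80 x1=0x04 x2=0x1b x3=0x1f x4=0x83  N=0 Z=0
after  1: x0=0x80 x1=0x04 x2=0x1b x3=0x1f x4=0x87  N=1 Z=0
after  2: x0=0x00 x1=0x04 x2=0x1b x3=0x1f x4=0x87  N=0 Z=1
after  3: x0=0x00 x1=0x04 x2=0x1b x3=0x1f x4=0x87  N=1 Z=0
-- IRQ taken; context saved, return-PC = 4 --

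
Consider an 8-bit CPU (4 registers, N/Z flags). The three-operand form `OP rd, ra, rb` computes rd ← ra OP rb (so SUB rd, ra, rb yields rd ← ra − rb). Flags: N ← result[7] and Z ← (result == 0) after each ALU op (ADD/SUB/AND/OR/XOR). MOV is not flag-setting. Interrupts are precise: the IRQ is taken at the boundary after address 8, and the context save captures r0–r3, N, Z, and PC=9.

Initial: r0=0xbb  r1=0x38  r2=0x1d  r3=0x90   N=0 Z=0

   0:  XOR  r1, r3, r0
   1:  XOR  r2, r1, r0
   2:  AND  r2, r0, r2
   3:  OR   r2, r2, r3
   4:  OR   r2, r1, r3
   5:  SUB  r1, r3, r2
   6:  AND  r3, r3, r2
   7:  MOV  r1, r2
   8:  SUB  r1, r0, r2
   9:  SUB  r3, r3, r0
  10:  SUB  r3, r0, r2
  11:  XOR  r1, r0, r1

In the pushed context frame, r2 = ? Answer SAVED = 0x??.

SAVED = 0xbb

after  0: r0=0xbb r1=0x2b r2=0x1d r3=0x90  N=0 Z=0
after  1: r0=0xbb r1=0x2b r2=0x90 r3=0x90  N=1 Z=0
after  2: r0=0xbb r1=0x2b r2=0x90 r3=0x90  N=1 Z=0
after  3: r0=0xbb r1=0x2b r2=0x90 r3=0x90  N=1 Z=0
after  4: r0=0xbb r1=0x2b r2=0xbb r3=0x90  N=1 Z=0
after  5: r0=0xbb r1=0xd5 r2=0xbb r3=0x90  N=1 Z=0
after  6: r0=0xbb r1=0xd5 r2=0xbb r3=0x90  N=1 Z=0
after  7: r0=0xbb r1=0xbb r2=0xbb r3=0x90  N=1 Z=0
after  8: r0=0xbb r1=0x00 r2=0xbb r3=0x90  N=0 Z=1
-- IRQ taken; context saved, return-PC = 9 --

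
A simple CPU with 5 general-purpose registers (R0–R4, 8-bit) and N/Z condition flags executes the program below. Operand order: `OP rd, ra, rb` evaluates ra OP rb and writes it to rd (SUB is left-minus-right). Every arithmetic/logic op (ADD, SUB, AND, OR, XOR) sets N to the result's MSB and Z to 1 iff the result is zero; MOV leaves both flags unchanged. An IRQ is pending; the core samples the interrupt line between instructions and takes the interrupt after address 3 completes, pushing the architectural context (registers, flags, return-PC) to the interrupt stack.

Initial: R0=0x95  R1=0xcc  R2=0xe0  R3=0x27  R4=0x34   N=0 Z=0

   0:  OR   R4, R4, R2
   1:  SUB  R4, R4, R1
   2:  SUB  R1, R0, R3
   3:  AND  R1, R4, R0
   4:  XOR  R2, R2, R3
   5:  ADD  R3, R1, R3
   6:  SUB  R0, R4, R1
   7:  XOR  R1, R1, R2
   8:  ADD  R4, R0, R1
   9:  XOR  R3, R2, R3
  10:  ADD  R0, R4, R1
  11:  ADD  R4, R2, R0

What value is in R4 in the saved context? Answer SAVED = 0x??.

SAVED = 0x28

after  0: R0=0x95 R1=0xcc R2=0xe0 R3=0x27 R4=0xf4  N=1 Z=0
after  1: R0=0x95 R1=0xcc R2=0xe0 R3=0x27 R4=0x28  N=0 Z=0
after  2: R0=0x95 R1=0x6e R2=0xe0 R3=0x27 R4=0x28  N=0 Z=0
after  3: R0=0x95 R1=0x00 R2=0xe0 R3=0x27 R4=0x28  N=0 Z=1
-- IRQ taken; context saved, return-PC = 4 --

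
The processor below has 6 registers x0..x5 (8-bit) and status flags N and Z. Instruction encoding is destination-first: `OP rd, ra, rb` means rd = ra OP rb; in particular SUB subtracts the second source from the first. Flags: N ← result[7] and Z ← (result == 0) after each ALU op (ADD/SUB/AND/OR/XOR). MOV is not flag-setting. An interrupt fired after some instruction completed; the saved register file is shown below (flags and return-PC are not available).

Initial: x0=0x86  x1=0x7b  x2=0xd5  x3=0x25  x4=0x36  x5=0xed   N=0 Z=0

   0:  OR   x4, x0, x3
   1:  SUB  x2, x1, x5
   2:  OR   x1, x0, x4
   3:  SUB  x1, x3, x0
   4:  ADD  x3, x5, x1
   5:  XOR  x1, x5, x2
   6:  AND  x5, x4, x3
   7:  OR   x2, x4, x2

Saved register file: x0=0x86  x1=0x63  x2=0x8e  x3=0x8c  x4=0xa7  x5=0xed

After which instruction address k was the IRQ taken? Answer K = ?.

K = 5

after  0: x0=0x86 x1=0x7b x2=0xd5 x3=0x25 x4=0xa7 x5=0xed  N=1 Z=0
after  1: x0=0x86 x1=0x7b x2=0x8e x3=0x25 x4=0xa7 x5=0xed  N=1 Z=0
after  2: x0=0x86 x1=0xa7 x2=0x8e x3=0x25 x4=0xa7 x5=0xed  N=1 Z=0
after  3: x0=0x86 x1=0x9f x2=0x8e x3=0x25 x4=0xa7 x5=0xed  N=1 Z=0
after  4: x0=0x86 x1=0x9f x2=0x8e x3=0x8c x4=0xa7 x5=0xed  N=1 Z=0
after  5: x0=0x86 x1=0x63 x2=0x8e x3=0x8c x4=0xa7 x5=0xed  N=0 Z=0
-- IRQ taken; context saved, return-PC = 6 --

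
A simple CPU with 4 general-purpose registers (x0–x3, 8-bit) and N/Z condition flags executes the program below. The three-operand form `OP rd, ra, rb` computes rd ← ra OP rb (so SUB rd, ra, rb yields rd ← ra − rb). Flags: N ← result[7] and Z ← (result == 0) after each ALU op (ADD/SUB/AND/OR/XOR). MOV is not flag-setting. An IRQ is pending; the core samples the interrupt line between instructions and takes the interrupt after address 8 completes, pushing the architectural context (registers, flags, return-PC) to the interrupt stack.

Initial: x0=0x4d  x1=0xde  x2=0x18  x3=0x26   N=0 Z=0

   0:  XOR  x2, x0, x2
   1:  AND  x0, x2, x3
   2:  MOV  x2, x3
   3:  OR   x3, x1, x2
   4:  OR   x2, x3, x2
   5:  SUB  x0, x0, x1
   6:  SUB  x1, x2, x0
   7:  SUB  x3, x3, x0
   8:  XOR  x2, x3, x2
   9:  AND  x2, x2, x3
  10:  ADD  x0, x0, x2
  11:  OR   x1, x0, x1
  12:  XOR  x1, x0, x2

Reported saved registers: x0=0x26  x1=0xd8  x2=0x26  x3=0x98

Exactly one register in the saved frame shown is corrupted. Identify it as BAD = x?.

after  0: x0=0x4d x1=0xde x2=0x55 x3=0x26  N=0 Z=0
after  1: x0=0x04 x1=0xde x2=0x55 x3=0x26  N=0 Z=0
after  2: x0=0x04 x1=0xde x2=0x26 x3=0x26  N=0 Z=0
after  3: x0=0x04 x1=0xde x2=0x26 x3=0xfe  N=1 Z=0
after  4: x0=0x04 x1=0xde x2=0xfe x3=0xfe  N=1 Z=0
after  5: x0=0x26 x1=0xde x2=0xfe x3=0xfe  N=0 Z=0
after  6: x0=0x26 x1=0xd8 x2=0xfe x3=0xfe  N=1 Z=0
after  7: x0=0x26 x1=0xd8 x2=0xfe x3=0xd8  N=1 Z=0
after  8: x0=0x26 x1=0xd8 x2=0x26 x3=0xd8  N=0 Z=0
-- IRQ taken; context saved, return-PC = 9 --
mismatch: x3: reported 0x98 vs actual 0xd8

BAD = x3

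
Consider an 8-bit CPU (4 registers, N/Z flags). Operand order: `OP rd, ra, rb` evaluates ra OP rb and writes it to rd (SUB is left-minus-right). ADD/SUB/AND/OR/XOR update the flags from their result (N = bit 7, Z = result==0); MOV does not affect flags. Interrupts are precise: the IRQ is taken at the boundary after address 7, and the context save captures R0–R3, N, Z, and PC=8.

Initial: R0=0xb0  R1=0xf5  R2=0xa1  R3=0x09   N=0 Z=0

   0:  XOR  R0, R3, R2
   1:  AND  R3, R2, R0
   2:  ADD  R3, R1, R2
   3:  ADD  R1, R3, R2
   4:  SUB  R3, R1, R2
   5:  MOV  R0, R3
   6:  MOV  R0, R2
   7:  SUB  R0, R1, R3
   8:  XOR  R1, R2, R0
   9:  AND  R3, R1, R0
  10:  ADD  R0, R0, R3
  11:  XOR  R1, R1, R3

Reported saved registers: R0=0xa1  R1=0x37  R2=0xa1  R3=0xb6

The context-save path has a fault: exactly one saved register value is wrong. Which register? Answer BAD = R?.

after  0: R0=0xa8 R1=0xf5 R2=0xa1 R3=0x09  N=1 Z=0
after  1: R0=0xa8 R1=0xf5 R2=0xa1 R3=0xa0  N=1 Z=0
after  2: R0=0xa8 R1=0xf5 R2=0xa1 R3=0x96  N=1 Z=0
after  3: R0=0xa8 R1=0x37 R2=0xa1 R3=0x96  N=0 Z=0
after  4: R0=0xa8 R1=0x37 R2=0xa1 R3=0x96  N=1 Z=0
after  5: R0=0x96 R1=0x37 R2=0xa1 R3=0x96  N=1 Z=0
after  6: R0=0xa1 R1=0x37 R2=0xa1 R3=0x96  N=1 Z=0
after  7: R0=0xa1 R1=0x37 R2=0xa1 R3=0x96  N=1 Z=0
-- IRQ taken; context saved, return-PC = 8 --
mismatch: R3: reported 0xb6 vs actual 0x96

BAD = R3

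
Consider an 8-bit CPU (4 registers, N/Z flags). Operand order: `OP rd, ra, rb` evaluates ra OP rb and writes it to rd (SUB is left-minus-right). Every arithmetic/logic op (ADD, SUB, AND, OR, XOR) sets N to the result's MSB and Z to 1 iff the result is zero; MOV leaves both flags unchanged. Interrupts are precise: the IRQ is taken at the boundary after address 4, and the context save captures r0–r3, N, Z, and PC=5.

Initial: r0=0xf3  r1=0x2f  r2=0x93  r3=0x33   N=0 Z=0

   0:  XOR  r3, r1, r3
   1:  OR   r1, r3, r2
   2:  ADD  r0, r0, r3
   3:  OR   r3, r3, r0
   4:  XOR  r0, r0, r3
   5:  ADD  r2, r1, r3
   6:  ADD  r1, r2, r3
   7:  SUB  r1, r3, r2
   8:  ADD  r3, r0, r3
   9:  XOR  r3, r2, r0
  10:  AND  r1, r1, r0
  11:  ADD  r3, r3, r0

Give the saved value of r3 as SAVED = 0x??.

after  0: r0=0xf3 r1=0x2f r2=0x93 r3=0x1c  N=0 Z=0
after  1: r0=0xf3 r1=0x9f r2=0x93 r3=0x1c  N=1 Z=0
after  2: r0=0x0f r1=0x9f r2=0x93 r3=0x1c  N=0 Z=0
after  3: r0=0x0f r1=0x9f r2=0x93 r3=0x1f  N=0 Z=0
after  4: r0=0x10 r1=0x9f r2=0x93 r3=0x1f  N=0 Z=0
-- IRQ taken; context saved, return-PC = 5 --

SAVED = 0x1f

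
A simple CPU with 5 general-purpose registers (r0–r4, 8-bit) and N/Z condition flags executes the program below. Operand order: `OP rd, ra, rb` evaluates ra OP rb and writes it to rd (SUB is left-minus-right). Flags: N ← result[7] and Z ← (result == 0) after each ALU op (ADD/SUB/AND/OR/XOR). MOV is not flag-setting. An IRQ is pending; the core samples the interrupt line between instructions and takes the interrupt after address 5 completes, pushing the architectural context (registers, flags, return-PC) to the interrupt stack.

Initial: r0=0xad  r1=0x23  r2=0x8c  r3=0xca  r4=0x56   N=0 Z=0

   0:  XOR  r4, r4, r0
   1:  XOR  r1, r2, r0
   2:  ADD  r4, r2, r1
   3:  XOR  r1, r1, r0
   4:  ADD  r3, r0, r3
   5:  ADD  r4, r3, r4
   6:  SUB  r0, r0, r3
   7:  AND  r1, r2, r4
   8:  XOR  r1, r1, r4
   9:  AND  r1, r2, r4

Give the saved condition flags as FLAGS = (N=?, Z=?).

after  0: r0=0xad r1=0x23 r2=0x8c r3=0xca r4=0xfb  N=1 Z=0
after  1: r0=0xad r1=0x21 r2=0x8c r3=0xca r4=0xfb  N=0 Z=0
after  2: r0=0xad r1=0x21 r2=0x8c r3=0xca r4=0xad  N=1 Z=0
after  3: r0=0xad r1=0x8c r2=0x8c r3=0xca r4=0xad  N=1 Z=0
after  4: r0=0xad r1=0x8c r2=0x8c r3=0x77 r4=0xad  N=0 Z=0
after  5: r0=0xad r1=0x8c r2=0x8c r3=0x77 r4=0x24  N=0 Z=0
-- IRQ taken; context saved, return-PC = 6 --

FLAGS = (N=0, Z=0)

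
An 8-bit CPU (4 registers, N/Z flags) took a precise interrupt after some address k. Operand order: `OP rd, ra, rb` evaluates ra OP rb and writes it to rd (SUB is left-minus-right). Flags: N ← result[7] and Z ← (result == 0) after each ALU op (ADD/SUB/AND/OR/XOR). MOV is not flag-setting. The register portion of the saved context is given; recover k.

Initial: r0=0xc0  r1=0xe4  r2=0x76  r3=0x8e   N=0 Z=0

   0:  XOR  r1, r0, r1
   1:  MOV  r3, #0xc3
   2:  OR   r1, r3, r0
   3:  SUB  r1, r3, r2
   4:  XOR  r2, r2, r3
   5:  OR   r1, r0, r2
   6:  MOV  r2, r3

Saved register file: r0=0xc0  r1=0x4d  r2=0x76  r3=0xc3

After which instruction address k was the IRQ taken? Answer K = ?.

K = 3

after  0: r0=0xc0 r1=0x24 r2=0x76 r3=0x8e  N=0 Z=0
after  1: r0=0xc0 r1=0x24 r2=0x76 r3=0xc3  N=0 Z=0
after  2: r0=0xc0 r1=0xc3 r2=0x76 r3=0xc3  N=1 Z=0
after  3: r0=0xc0 r1=0x4d r2=0x76 r3=0xc3  N=0 Z=0
-- IRQ taken; context saved, return-PC = 4 --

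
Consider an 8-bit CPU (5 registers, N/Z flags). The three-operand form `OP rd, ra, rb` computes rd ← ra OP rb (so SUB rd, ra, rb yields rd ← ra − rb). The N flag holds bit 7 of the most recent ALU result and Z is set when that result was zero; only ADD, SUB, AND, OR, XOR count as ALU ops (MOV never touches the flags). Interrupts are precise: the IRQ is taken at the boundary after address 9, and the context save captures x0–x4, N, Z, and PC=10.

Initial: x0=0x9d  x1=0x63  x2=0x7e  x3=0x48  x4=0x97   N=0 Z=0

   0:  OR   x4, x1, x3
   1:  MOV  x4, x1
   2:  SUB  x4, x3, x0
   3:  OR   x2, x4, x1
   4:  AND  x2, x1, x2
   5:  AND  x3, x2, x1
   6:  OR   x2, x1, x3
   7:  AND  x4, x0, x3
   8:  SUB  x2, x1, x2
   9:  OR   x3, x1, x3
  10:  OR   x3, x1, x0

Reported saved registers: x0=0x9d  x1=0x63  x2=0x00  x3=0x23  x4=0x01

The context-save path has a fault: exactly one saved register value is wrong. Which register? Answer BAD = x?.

after  0: x0=0x9d x1=0x63 x2=0x7e x3=0x48 x4=0x6b  N=0 Z=0
after  1: x0=0x9d x1=0x63 x2=0x7e x3=0x48 x4=0x63  N=0 Z=0
after  2: x0=0x9d x1=0x63 x2=0x7e x3=0x48 x4=0xab  N=1 Z=0
after  3: x0=0x9d x1=0x63 x2=0xeb x3=0x48 x4=0xab  N=1 Z=0
after  4: x0=0x9d x1=0x63 x2=0x63 x3=0x48 x4=0xab  N=0 Z=0
after  5: x0=0x9d x1=0x63 x2=0x63 x3=0x63 x4=0xab  N=0 Z=0
after  6: x0=0x9d x1=0x63 x2=0x63 x3=0x63 x4=0xab  N=0 Z=0
after  7: x0=0x9d x1=0x63 x2=0x63 x3=0x63 x4=0x01  N=0 Z=0
after  8: x0=0x9d x1=0x63 x2=0x00 x3=0x63 x4=0x01  N=0 Z=1
after  9: x0=0x9d x1=0x63 x2=0x00 x3=0x63 x4=0x01  N=0 Z=0
-- IRQ taken; context saved, return-PC = 10 --
mismatch: x3: reported 0x23 vs actual 0x63

BAD = x3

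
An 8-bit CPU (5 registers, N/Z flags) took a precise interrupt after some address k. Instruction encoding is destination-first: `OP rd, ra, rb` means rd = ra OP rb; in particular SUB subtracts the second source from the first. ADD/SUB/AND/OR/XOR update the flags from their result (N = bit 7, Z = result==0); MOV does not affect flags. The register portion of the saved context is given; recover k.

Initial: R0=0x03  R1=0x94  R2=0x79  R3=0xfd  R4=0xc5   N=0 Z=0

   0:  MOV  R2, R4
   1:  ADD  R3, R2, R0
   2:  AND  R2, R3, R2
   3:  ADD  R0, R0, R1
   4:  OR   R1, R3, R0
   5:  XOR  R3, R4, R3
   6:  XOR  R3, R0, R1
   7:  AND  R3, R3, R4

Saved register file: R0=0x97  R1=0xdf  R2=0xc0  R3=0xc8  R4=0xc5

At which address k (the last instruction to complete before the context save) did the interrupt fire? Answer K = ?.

after  0: R0=0x03 R1=0x94 R2=0xc5 R3=0xfd R4=0xc5  N=0 Z=0
after  1: R0=0x03 R1=0x94 R2=0xc5 R3=0xc8 R4=0xc5  N=1 Z=0
after  2: R0=0x03 R1=0x94 R2=0xc0 R3=0xc8 R4=0xc5  N=1 Z=0
after  3: R0=0x97 R1=0x94 R2=0xc0 R3=0xc8 R4=0xc5  N=1 Z=0
after  4: R0=0x97 R1=0xdf R2=0xc0 R3=0xc8 R4=0xc5  N=1 Z=0
-- IRQ taken; context saved, return-PC = 5 --

K = 4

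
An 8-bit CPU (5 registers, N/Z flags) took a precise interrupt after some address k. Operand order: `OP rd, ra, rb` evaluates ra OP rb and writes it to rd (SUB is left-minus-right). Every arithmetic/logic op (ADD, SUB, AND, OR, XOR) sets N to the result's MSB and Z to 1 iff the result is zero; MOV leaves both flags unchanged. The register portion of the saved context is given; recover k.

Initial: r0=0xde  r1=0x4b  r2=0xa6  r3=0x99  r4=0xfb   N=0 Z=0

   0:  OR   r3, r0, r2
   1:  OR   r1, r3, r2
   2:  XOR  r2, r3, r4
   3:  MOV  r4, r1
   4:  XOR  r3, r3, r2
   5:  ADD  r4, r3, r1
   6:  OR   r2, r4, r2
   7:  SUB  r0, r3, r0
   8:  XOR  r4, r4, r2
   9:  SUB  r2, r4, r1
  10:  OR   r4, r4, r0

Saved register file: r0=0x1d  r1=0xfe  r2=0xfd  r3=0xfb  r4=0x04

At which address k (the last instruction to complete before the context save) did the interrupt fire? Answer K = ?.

after  0: r0=0xde r1=0x4b r2=0xa6 r3=0xfe r4=0xfb  N=1 Z=0
after  1: r0=0xde r1=0xfe r2=0xa6 r3=0xfe r4=0xfb  N=1 Z=0
after  2: r0=0xde r1=0xfe r2=0x05 r3=0xfe r4=0xfb  N=0 Z=0
after  3: r0=0xde r1=0xfe r2=0x05 r3=0xfe r4=0xfe  N=0 Z=0
after  4: r0=0xde r1=0xfe r2=0x05 r3=0xfb r4=0xfe  N=1 Z=0
after  5: r0=0xde r1=0xfe r2=0x05 r3=0xfb r4=0xf9  N=1 Z=0
after  6: r0=0xde r1=0xfe r2=0xfd r3=0xfb r4=0xf9  N=1 Z=0
after  7: r0=0x1d r1=0xfe r2=0xfd r3=0xfb r4=0xf9  N=0 Z=0
after  8: r0=0x1d r1=0xfe r2=0xfd r3=0xfb r4=0x04  N=0 Z=0
-- IRQ taken; context saved, return-PC = 9 --

K = 8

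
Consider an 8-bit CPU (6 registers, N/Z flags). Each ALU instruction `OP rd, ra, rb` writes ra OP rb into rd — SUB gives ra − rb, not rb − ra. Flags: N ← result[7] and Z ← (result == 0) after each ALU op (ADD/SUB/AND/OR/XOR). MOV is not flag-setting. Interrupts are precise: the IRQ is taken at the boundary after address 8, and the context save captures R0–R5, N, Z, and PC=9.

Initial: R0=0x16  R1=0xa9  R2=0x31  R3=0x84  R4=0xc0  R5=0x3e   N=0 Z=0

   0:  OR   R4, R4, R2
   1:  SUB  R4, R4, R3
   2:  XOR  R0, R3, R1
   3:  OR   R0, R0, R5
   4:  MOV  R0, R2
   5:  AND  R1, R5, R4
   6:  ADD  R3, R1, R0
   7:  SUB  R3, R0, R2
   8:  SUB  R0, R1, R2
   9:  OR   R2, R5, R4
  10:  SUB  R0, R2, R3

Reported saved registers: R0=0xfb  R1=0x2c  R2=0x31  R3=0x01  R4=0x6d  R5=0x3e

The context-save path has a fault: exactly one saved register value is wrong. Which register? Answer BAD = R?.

BAD = R3

after  0: R0=0x16 R1=0xa9 R2=0x31 R3=0x84 R4=0xf1 R5=0x3e  N=1 Z=0
after  1: R0=0x16 R1=0xa9 R2=0x31 R3=0x84 R4=0x6d R5=0x3e  N=0 Z=0
after  2: R0=0x2d R1=0xa9 R2=0x31 R3=0x84 R4=0x6d R5=0x3e  N=0 Z=0
after  3: R0=0x3f R1=0xa9 R2=0x31 R3=0x84 R4=0x6d R5=0x3e  N=0 Z=0
after  4: R0=0x31 R1=0xa9 R2=0x31 R3=0x84 R4=0x6d R5=0x3e  N=0 Z=0
after  5: R0=0x31 R1=0x2c R2=0x31 R3=0x84 R4=0x6d R5=0x3e  N=0 Z=0
after  6: R0=0x31 R1=0x2c R2=0x31 R3=0x5d R4=0x6d R5=0x3e  N=0 Z=0
after  7: R0=0x31 R1=0x2c R2=0x31 R3=0x00 R4=0x6d R5=0x3e  N=0 Z=1
after  8: R0=0xfb R1=0x2c R2=0x31 R3=0x00 R4=0x6d R5=0x3e  N=1 Z=0
-- IRQ taken; context saved, return-PC = 9 --
mismatch: R3: reported 0x01 vs actual 0x00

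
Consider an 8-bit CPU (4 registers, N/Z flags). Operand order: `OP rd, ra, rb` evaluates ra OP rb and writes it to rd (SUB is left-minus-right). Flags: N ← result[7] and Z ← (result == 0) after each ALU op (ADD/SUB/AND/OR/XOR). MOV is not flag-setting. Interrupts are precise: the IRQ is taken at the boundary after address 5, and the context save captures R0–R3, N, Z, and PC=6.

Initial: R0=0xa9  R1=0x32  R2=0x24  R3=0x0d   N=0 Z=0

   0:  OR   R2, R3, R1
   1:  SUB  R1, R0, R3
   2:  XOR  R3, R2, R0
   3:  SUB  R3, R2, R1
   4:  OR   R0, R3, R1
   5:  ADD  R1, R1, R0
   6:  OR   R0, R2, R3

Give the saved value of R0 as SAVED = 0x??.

after  0: R0=0xa9 R1=0x32 R2=0x3f R3=0x0d  N=0 Z=0
after  1: R0=0xa9 R1=0x9c R2=0x3f R3=0x0d  N=1 Z=0
after  2: R0=0xa9 R1=0x9c R2=0x3f R3=0x96  N=1 Z=0
after  3: R0=0xa9 R1=0x9c R2=0x3f R3=0xa3  N=1 Z=0
after  4: R0=0xbf R1=0x9c R2=0x3f R3=0xa3  N=1 Z=0
after  5: R0=0xbf R1=0x5b R2=0x3f R3=0xa3  N=0 Z=0
-- IRQ taken; context saved, return-PC = 6 --

SAVED = 0xbf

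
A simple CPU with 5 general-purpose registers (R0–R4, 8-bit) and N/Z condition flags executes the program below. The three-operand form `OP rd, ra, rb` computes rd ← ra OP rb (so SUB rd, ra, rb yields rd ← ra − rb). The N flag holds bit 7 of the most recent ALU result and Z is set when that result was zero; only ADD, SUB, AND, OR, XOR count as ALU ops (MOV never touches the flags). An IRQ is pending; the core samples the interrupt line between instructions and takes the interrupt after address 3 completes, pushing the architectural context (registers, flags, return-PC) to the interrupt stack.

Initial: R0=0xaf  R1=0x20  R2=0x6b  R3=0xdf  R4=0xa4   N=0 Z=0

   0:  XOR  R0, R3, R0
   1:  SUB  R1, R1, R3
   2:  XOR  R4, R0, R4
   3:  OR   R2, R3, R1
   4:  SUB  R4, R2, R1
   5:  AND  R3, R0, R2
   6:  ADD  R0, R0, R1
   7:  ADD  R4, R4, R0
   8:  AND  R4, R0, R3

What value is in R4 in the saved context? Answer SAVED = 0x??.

after  0: R0=0x70 R1=0x20 R2=0x6b R3=0xdf R4=0xa4  N=0 Z=0
after  1: R0=0x70 R1=0x41 R2=0x6b R3=0xdf R4=0xa4  N=0 Z=0
after  2: R0=0x70 R1=0x41 R2=0x6b R3=0xdf R4=0xd4  N=1 Z=0
after  3: R0=0x70 R1=0x41 R2=0xdf R3=0xdf R4=0xd4  N=1 Z=0
-- IRQ taken; context saved, return-PC = 4 --

SAVED = 0xd4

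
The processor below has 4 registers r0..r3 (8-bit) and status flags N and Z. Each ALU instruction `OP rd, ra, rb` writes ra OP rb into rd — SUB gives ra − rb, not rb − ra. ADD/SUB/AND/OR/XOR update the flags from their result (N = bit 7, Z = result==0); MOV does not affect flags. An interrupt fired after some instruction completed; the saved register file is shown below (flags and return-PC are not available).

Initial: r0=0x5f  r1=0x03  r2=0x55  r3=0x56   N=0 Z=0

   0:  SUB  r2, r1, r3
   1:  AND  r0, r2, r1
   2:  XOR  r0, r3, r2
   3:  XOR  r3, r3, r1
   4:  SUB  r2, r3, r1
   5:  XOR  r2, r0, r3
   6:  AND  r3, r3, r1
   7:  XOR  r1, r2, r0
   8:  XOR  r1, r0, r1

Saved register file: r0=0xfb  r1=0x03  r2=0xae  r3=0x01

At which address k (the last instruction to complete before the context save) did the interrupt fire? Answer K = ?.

K = 6

after  0: r0=0x5f r1=0x03 r2=0xad r3=0x56  N=1 Z=0
after  1: r0=0x01 r1=0x03 r2=0xad r3=0x56  N=0 Z=0
after  2: r0=0xfb r1=0x03 r2=0xad r3=0x56  N=1 Z=0
after  3: r0=0xfb r1=0x03 r2=0xad r3=0x55  N=0 Z=0
after  4: r0=0xfb r1=0x03 r2=0x52 r3=0x55  N=0 Z=0
after  5: r0=0xfb r1=0x03 r2=0xae r3=0x55  N=1 Z=0
after  6: r0=0xfb r1=0x03 r2=0xae r3=0x01  N=0 Z=0
-- IRQ taken; context saved, return-PC = 7 --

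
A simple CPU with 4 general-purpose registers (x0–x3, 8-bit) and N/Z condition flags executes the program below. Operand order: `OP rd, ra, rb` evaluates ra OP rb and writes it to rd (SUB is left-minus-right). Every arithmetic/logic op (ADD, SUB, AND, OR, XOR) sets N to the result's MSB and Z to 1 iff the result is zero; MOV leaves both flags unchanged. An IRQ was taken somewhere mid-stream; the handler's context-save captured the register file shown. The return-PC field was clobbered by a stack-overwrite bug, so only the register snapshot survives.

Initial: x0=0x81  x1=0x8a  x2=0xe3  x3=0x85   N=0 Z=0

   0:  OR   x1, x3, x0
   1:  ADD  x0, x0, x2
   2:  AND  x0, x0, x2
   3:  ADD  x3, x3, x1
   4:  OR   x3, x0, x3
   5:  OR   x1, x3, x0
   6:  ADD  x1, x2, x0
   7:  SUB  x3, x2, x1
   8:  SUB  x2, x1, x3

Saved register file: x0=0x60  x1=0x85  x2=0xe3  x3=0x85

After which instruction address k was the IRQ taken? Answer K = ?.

after  0: x0=0x81 x1=0x85 x2=0xe3 x3=0x85  N=1 Z=0
after  1: x0=0x64 x1=0x85 x2=0xe3 x3=0x85  N=0 Z=0
after  2: x0=0x60 x1=0x85 x2=0xe3 x3=0x85  N=0 Z=0
-- IRQ taken; context saved, return-PC = 3 --

K = 2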